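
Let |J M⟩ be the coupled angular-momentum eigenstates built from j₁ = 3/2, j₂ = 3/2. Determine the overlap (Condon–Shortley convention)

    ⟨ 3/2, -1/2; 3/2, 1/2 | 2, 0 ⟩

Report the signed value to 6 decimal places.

-0.500000  (= −√(1/4))

j₁+j₂−J=1  J+j₁−j₂=2  J−j₁+j₂=2  j₁+j₂+J+1=6
(j₁±m₁, j₂±m₂, J±M) = (1,2,2,1,2,2)
P² = 4/9
sum k=0..1:
  [0] +1/4 = 1/4
  [1] −1/1 = -1
S = -3/4
C² = P²·S² = 1/4 ; C = -0.500000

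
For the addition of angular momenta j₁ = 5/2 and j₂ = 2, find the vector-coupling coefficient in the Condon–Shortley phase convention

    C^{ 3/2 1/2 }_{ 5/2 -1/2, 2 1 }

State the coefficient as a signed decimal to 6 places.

triangle: 3!×2!×1!/7! = 12/5040
(j±m)!: 2!×3!×3!×1!×2!×1! = 144
prefactor² = (2J+1)×Δ×N² = 48/35
  k=2: +1/(2!×1!×1!×1!×1!×0!) = 1/2
  k=3: −1/(3!×0!×0!×0!×2!×1!) = -1/12
Σ = 5/12  ⇒  CG² = 48/35×5/12² = 5/21
CG = +√(5/21) = +0.487950

+√(5/21) = +0.487950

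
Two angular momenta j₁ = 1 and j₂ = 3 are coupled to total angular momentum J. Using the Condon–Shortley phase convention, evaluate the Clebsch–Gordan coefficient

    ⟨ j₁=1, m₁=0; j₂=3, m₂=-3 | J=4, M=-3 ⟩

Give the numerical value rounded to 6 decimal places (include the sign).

j₁+j₂−J=0  J+j₁−j₂=2  J−j₁+j₂=6  j₁+j₂+J+1=9
(j₁±m₁, j₂±m₂, J±M) = (1,1,0,6,1,7)
P² = 129600
sum k=0..0:
  [0] +1/720 = 1/720
S = 1/720
C² = P²·S² = 1/4 ; C = +0.500000

+√(1/4) ≈ +0.500000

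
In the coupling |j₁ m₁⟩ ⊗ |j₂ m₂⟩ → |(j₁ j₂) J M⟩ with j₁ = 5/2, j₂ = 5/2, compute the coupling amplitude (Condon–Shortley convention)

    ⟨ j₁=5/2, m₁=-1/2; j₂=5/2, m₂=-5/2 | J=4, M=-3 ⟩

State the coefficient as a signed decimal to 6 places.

j₁+j₂−J=1  J+j₁−j₂=4  J−j₁+j₂=4  j₁+j₂+J+1=10
(j₁±m₁, j₂±m₂, J±M) = (2,3,0,5,1,7)
P² = 10368
sum k=0..0:
  [0] +1/144 = 1/144
S = 1/144
C² = P²·S² = 1/2 ; C = +0.707107

+0.707107  (= +√(1/2))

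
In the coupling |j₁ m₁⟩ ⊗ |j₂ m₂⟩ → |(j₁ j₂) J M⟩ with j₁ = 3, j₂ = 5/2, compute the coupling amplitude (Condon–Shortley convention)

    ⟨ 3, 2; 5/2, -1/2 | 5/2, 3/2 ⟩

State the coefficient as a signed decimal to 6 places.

j₁+j₂−J=3  J+j₁−j₂=3  J−j₁+j₂=2  j₁+j₂+J+1=9
(j₁±m₁, j₂±m₂, J±M) = (5,1,2,3,4,1)
P² = 288/7
sum k=0..1:
  [0] +1/24 = 1/24
  [1] −1/12 = -1/12
S = -1/24
C² = P²·S² = 1/14 ; C = -0.267261

−√(1/14) ≈ -0.267261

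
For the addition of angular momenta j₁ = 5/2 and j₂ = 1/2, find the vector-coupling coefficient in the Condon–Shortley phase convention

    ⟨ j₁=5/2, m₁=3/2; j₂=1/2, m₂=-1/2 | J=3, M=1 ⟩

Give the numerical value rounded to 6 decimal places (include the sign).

√[7·0!5!1!/7! · 4!1!0!1!4!2!] = √(192)
  +(−1)^0/∏(0,0,1,0,4,1)! = 1/24  (running 1/24)
⟨..|..⟩ = √(192)·(1/24) = +0.577350

+√(1/3) ≈ +0.577350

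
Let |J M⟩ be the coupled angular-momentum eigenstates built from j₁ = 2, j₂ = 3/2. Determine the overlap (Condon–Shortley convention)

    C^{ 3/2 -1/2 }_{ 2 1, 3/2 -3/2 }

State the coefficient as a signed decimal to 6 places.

triangle: 2!×2!×1!/6! = 4/720
(j±m)!: 3!×1!×0!×3!×1!×2! = 72
prefactor² = (2J+1)×Δ×N² = 8/5
  k=0: +1/(0!×2!×1!×0!×1!×1!) = 1/2
Σ = 1/2  ⇒  CG² = 8/5×1/2² = 2/5
CG = +√(2/5) = +0.632456

+0.632456  (= +√(2/5))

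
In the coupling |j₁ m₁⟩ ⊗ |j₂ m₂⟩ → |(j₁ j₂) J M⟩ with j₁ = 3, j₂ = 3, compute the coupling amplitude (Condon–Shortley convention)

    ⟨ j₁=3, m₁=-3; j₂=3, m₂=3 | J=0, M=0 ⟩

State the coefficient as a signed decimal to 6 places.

+√(1/7) ≈ +0.377964

j₁+j₂−J=6  J+j₁−j₂=0  J−j₁+j₂=0  j₁+j₂+J+1=7
(j₁±m₁, j₂±m₂, J±M) = (0,6,6,0,0,0)
P² = 518400/7
sum k=6..6:
  [6] +1/720 = 1/720
S = 1/720
C² = P²·S² = 1/7 ; C = +0.377964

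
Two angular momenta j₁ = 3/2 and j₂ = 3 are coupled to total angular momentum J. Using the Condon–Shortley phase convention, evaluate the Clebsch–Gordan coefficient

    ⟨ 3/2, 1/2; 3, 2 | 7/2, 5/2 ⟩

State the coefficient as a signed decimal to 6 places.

√[8·1!2!5!/9! · 2!1!5!1!6!1!] = √(6400/7)
  +(−1)^0/∏(0,1,1,5,1,0)! = 1/120  (running 1/120)
  +(−1)^1/∏(1,0,0,4,2,1)! = -1/48  (running -1/80)
⟨..|..⟩ = √(6400/7)·(-1/80) = -0.377964

−√(1/7) = -0.377964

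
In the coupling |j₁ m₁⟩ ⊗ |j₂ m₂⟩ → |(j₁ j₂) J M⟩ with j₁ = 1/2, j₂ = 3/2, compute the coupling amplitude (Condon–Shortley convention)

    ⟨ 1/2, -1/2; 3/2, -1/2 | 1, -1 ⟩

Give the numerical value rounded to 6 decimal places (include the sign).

−√(1/4) ≈ -0.500000

√[3·1!0!2!/4! · 0!1!1!2!0!2!] = √(1)
  +(−1)^1/∏(1,0,0,0,0,2)! = -1/2  (running -1/2)
⟨..|..⟩ = √(1)·(-1/2) = -0.500000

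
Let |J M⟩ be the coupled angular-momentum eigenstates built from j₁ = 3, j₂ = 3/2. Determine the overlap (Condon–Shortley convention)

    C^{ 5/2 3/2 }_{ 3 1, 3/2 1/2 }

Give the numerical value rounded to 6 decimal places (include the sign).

j₁+j₂−J=2  J+j₁−j₂=4  J−j₁+j₂=1  j₁+j₂+J+1=8
(j₁±m₁, j₂±m₂, J±M) = (4,2,2,1,4,1)
P² = 576/35
sum k=1..2:
  [1] −1/6 = -1/6
  [2] +1/48 = 1/48
S = -7/48
C² = P²·S² = 7/20 ; C = -0.591608

-0.591608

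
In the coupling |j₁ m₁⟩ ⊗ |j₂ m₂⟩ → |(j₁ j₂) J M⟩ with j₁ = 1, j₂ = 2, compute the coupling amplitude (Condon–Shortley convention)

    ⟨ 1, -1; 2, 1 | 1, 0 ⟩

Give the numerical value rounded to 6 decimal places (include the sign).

+√(3/10) = +0.547723

triangle: 2!*0!*2!/5! = 4/120
(j±m)!: 0!*2!*3!*1!*1!*1! = 12
prefactor² = (2J+1)*Δ*N² = 6/5
  k=2: +1/(2!*0!*0!*1!*0!*1!) = 1/2
Σ = 1/2  ⇒  CG² = 6/5*1/2² = 3/10
CG = +√(3/10) = +0.547723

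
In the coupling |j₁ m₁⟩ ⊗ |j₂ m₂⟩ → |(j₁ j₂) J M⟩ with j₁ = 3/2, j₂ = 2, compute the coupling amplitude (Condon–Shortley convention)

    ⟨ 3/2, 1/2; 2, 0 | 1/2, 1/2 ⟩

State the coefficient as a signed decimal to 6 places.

j₁+j₂−J=3  J+j₁−j₂=0  J−j₁+j₂=1  j₁+j₂+J+1=5
(j₁±m₁, j₂±m₂, J±M) = (2,1,2,2,1,0)
P² = 4/5
sum k=1..1:
  [1] −1/2 = -1/2
S = -1/2
C² = P²·S² = 1/5 ; C = -0.447214

-0.447214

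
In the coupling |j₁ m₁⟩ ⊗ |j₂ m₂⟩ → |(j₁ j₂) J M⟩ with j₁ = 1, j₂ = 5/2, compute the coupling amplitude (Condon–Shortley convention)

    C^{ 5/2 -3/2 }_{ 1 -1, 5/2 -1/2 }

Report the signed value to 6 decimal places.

−√(16/35) = -0.676123

triangle: 1!·1!·4!/7! = 24/5040
(j±m)!: 0!·2!·2!·3!·1!·4! = 576
prefactor² = (2J+1)·Δ·N² = 576/35
  k=1: −1/(1!·0!·1!·1!·0!·3!) = -1/6
Σ = -1/6  ⇒  CG² = 576/35·(-1/6)² = 16/35
CG = −√(16/35) = -0.676123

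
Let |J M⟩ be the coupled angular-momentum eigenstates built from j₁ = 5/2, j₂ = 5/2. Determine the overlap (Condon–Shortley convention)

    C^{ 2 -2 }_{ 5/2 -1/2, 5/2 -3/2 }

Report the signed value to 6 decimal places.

triangle: 3!·2!·2!/8! = 24/40320
(j±m)!: 2!·3!·1!·4!·0!·4! = 6912
prefactor² = (2J+1)·Δ·N² = 144/7
  k=1: −1/(1!·2!·2!·0!·0!·2!) = -1/8
Σ = -1/8  ⇒  CG² = 144/7·(-1/8)² = 9/28
CG = −√(9/28) = -0.566947

-0.566947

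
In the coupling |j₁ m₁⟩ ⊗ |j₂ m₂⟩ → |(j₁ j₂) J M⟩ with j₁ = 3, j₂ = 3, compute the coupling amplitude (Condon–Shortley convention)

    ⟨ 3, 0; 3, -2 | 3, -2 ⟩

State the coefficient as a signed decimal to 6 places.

√[7·3!3!3!/10! · 3!3!1!5!1!5!] = √(216)
  +(−1)^0/∏(0,3,3,1,0,2)! = 1/72  (running 1/72)
  +(−1)^1/∏(1,2,2,0,1,3)! = -1/24  (running -1/36)
⟨..|..⟩ = √(216)·(-1/36) = -0.408248

-0.408248  (= −√(1/6))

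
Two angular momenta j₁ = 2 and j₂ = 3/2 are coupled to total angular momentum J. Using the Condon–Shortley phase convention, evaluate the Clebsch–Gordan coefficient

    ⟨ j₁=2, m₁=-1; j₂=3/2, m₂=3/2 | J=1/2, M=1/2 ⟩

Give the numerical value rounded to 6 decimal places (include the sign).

triangle: 3!·1!·0!/5! = 6/120
(j±m)!: 1!·3!·3!·0!·1!·0! = 36
prefactor² = (2J+1)·Δ·N² = 18/5
  k=3: −1/(3!·0!·0!·0!·1!·0!) = -1/6
Σ = -1/6  ⇒  CG² = 18/5·(-1/6)² = 1/10
CG = −√(1/10) = -0.316228

−√(1/10) = -0.316228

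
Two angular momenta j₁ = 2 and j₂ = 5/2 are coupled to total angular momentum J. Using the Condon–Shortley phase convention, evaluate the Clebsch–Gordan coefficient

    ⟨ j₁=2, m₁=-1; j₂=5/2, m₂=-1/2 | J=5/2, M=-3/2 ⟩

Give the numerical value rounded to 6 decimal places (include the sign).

-0.414039  (= −√(6/35))

√[6·2!2!3!/8! · 1!3!2!3!1!4!] = √(216/35)
  +(−1)^1/∏(1,1,2,1,0,2)! = -1/4  (running -1/4)
  +(−1)^2/∏(2,0,1,0,1,3)! = 1/12  (running -1/6)
⟨..|..⟩ = √(216/35)·(-1/6) = -0.414039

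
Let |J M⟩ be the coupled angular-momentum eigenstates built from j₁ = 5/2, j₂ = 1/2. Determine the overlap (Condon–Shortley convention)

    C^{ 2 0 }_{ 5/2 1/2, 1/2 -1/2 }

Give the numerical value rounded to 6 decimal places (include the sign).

+√(1/2) = +0.707107

√[5·1!4!0!/6! · 3!2!0!1!2!2!] = √(8)
  +(−1)^0/∏(0,1,2,0,2,0)! = 1/4  (running 1/4)
⟨..|..⟩ = √(8)·(1/4) = +0.707107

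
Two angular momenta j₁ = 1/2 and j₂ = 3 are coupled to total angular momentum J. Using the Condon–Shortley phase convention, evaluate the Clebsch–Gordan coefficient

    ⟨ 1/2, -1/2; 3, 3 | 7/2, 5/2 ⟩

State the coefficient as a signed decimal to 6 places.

+0.377964  (= +√(1/7))

triangle: 0!×1!×6!/8! = 720/40320
(j±m)!: 0!×1!×6!×0!×6!×1! = 518400
prefactor² = (2J+1)×Δ×N² = 518400/7
  k=0: +1/(0!×0!×1!×6!×0!×0!) = 1/720
Σ = 1/720  ⇒  CG² = 518400/7×1/720² = 1/7
CG = +√(1/7) = +0.377964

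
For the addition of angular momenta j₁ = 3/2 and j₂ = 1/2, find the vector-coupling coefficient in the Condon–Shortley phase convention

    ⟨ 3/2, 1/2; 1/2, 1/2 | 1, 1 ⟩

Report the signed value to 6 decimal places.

-0.500000  (= −√(1/4))

triangle: 1!·2!·0!/4! = 2/24
(j±m)!: 2!·1!·1!·0!·2!·0! = 4
prefactor² = (2J+1)·Δ·N² = 1
  k=1: −1/(1!·0!·0!·0!·2!·0!) = -1/2
Σ = -1/2  ⇒  CG² = 1·(-1/2)² = 1/4
CG = −√(1/4) = -0.500000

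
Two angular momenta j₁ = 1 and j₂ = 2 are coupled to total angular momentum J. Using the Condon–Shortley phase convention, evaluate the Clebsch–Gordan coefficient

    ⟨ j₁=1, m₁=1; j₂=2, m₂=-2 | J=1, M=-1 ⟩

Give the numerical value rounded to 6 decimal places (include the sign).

+√(3/5) ≈ +0.774597

j₁+j₂−J=2  J+j₁−j₂=0  J−j₁+j₂=2  j₁+j₂+J+1=5
(j₁±m₁, j₂±m₂, J±M) = (2,0,0,4,0,2)
P² = 48/5
sum k=0..0:
  [0] +1/4 = 1/4
S = 1/4
C² = P²·S² = 3/5 ; C = +0.774597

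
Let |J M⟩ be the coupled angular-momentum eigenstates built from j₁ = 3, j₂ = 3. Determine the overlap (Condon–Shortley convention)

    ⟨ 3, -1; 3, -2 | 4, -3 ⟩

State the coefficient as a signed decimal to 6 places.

√[9·2!4!4!/11! · 2!4!1!5!1!7!] = √(82944/11)
  +(−1)^0/∏(0,2,4,1,0,3)! = 1/288  (running 1/288)
  +(−1)^1/∏(1,1,3,0,1,4)! = -1/144  (running -1/288)
⟨..|..⟩ = √(82944/11)·(-1/288) = -0.301511

−√(1/11) ≈ -0.301511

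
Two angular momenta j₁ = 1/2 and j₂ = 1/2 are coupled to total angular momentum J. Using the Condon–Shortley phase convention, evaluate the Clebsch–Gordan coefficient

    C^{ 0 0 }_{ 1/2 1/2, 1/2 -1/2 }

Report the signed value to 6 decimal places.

j₁+j₂−J=1  J+j₁−j₂=0  J−j₁+j₂=0  j₁+j₂+J+1=2
(j₁±m₁, j₂±m₂, J±M) = (1,0,0,1,0,0)
P² = 1/2
sum k=0..0:
  [0] +1/1 = 1
S = 1
C² = P²·S² = 1/2 ; C = +0.707107

+√(1/2) ≈ +0.707107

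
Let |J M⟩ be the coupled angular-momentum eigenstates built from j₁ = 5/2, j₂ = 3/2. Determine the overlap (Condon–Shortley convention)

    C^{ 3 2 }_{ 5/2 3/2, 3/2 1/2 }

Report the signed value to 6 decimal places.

+0.288675

√[7·1!4!2!/8! · 4!1!2!1!5!1!] = √(48)
  +(−1)^0/∏(0,1,1,2,3,0)! = 1/12  (running 1/12)
  +(−1)^1/∏(1,0,0,1,4,1)! = -1/24  (running 1/24)
⟨..|..⟩ = √(48)·(1/24) = +0.288675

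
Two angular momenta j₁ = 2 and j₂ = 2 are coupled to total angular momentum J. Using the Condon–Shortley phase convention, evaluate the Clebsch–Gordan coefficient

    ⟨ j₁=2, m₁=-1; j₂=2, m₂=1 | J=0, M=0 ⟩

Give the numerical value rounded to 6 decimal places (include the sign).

triangle: 4!×0!×0!/5! = 24/120
(j±m)!: 1!×3!×3!×1!×0!×0! = 36
prefactor² = (2J+1)×Δ×N² = 36/5
  k=3: −1/(3!×1!×0!×0!×0!×0!) = -1/6
Σ = -1/6  ⇒  CG² = 36/5×(-1/6)² = 1/5
CG = −√(1/5) = -0.447214

−√(1/5) ≈ -0.447214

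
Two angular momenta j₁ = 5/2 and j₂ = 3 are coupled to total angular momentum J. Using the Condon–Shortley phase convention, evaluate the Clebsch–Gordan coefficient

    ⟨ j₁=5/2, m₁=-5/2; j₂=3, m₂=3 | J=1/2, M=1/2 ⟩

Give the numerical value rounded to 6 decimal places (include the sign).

-0.534522

j₁+j₂−J=5  J+j₁−j₂=0  J−j₁+j₂=1  j₁+j₂+J+1=7
(j₁±m₁, j₂±m₂, J±M) = (0,5,6,0,1,0)
P² = 28800/7
sum k=5..5:
  [5] −1/120 = -1/120
S = -1/120
C² = P²·S² = 2/7 ; C = -0.534522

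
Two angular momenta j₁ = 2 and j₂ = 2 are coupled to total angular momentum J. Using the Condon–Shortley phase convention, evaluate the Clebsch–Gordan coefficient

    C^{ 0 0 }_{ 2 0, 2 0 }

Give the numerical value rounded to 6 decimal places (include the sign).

j₁+j₂−J=4  J+j₁−j₂=0  J−j₁+j₂=0  j₁+j₂+J+1=5
(j₁±m₁, j₂±m₂, J±M) = (2,2,2,2,0,0)
P² = 16/5
sum k=2..2:
  [2] +1/4 = 1/4
S = 1/4
C² = P²·S² = 1/5 ; C = +0.447214

+√(1/5) = +0.447214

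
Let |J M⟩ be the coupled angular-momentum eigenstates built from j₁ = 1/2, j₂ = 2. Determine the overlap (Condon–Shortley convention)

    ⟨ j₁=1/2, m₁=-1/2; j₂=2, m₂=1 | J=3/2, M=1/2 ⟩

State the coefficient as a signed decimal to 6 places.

triangle: 1!*0!*3!/5! = 6/120
(j±m)!: 0!*1!*3!*1!*2!*1! = 12
prefactor² = (2J+1)*Δ*N² = 12/5
  k=1: −1/(1!*0!*0!*2!*0!*1!) = -1/2
Σ = -1/2  ⇒  CG² = 12/5*(-1/2)² = 3/5
CG = −√(3/5) = -0.774597

−√(3/5) = -0.774597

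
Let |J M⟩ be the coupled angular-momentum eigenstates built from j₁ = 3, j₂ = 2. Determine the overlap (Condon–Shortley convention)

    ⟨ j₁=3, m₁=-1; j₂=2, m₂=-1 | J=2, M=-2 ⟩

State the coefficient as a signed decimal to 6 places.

−√(3/14) ≈ -0.462910

√[5·3!3!1!/8! · 2!4!1!3!0!4!] = √(216/7)
  +(−1)^1/∏(1,2,3,0,0,1)! = -1/12  (running -1/12)
⟨..|..⟩ = √(216/7)·(-1/12) = -0.462910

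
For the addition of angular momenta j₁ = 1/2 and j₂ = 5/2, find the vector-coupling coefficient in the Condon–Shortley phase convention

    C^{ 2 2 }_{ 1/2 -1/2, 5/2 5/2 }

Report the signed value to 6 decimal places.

-0.912871

triangle: 1!·0!·4!/6! = 24/720
(j±m)!: 0!·1!·5!·0!·4!·0! = 2880
prefactor² = (2J+1)·Δ·N² = 480
  k=1: −1/(1!·0!·0!·4!·0!·0!) = -1/24
Σ = -1/24  ⇒  CG² = 480·(-1/24)² = 5/6
CG = −√(5/6) = -0.912871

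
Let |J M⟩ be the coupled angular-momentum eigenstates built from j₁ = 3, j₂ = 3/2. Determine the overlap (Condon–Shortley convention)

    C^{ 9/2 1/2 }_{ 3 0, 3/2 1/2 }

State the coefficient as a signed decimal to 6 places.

triangle: 0!·6!·3!/10! = 4320/3628800
(j±m)!: 3!·3!·2!·1!·5!·4! = 207360
prefactor² = (2J+1)·Δ·N² = 17280/7
  k=0: +1/(0!·0!·3!·2!·3!·1!) = 1/72
Σ = 1/72  ⇒  CG² = 17280/7·1/72² = 10/21
CG = +√(10/21) = +0.690066

+√(10/21) ≈ +0.690066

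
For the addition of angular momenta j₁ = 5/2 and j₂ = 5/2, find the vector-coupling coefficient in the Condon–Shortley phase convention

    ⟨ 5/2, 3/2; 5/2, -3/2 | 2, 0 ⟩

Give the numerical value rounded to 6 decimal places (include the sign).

triangle: 3!*2!*2!/8! = 24/40320
(j±m)!: 4!*1!*1!*4!*2!*2! = 2304
prefactor² = (2J+1)*Δ*N² = 48/7
  k=0: +1/(0!*3!*1!*1!*1!*1!) = 1/6
  k=1: −1/(1!*2!*0!*0!*2!*2!) = -1/8
Σ = 1/24  ⇒  CG² = 48/7*1/24² = 1/84
CG = +√(1/84) = +0.109109

+0.109109  (= +√(1/84))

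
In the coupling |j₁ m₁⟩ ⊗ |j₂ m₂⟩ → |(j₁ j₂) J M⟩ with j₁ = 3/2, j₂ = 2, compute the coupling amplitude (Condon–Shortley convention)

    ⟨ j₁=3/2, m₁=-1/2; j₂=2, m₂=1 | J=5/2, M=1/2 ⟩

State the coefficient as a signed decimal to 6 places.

-0.597614

triangle: 1!*2!*3!/7! = 12/5040
(j±m)!: 1!*2!*3!*1!*3!*2! = 144
prefactor² = (2J+1)*Δ*N² = 72/35
  k=0: +1/(0!*1!*2!*3!*0!*0!) = 1/12
  k=1: −1/(1!*0!*1!*2!*1!*1!) = -1/2
Σ = -5/12  ⇒  CG² = 72/35*(-5/12)² = 5/14
CG = −√(5/14) = -0.597614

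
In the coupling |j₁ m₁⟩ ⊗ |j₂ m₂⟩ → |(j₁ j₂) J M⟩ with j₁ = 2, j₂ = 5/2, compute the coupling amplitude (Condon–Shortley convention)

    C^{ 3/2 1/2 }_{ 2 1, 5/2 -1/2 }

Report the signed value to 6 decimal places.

−√(5/21) ≈ -0.487950

j₁+j₂−J=3  J+j₁−j₂=1  J−j₁+j₂=2  j₁+j₂+J+1=7
(j₁±m₁, j₂±m₂, J±M) = (3,1,2,3,2,1)
P² = 48/35
sum k=0..1:
  [0] +1/12 = 1/12
  [1] −1/2 = -1/2
S = -5/12
C² = P²·S² = 5/21 ; C = -0.487950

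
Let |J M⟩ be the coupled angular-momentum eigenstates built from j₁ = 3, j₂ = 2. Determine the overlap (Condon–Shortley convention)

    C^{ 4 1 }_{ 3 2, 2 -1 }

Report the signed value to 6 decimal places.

+√(7/20) = +0.591608

√[9·1!5!3!/10! · 5!1!1!3!5!3!] = √(6480/7)
  +(−1)^0/∏(0,1,1,1,4,2)! = 1/48  (running 1/48)
  +(−1)^1/∏(1,0,0,0,5,3)! = -1/720  (running 7/360)
⟨..|..⟩ = √(6480/7)·(7/360) = +0.591608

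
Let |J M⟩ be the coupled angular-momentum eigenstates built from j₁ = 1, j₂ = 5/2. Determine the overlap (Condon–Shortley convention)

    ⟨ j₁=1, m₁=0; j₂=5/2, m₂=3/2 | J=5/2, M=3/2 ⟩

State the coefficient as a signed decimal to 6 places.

j₁+j₂−J=1  J+j₁−j₂=1  J−j₁+j₂=4  j₁+j₂+J+1=7
(j₁±m₁, j₂±m₂, J±M) = (1,1,4,1,4,1)
P² = 576/35
sum k=0..1:
  [0] +1/24 = 1/24
  [1] −1/6 = -1/6
S = -1/8
C² = P²·S² = 9/35 ; C = -0.507093

-0.507093  (= −√(9/35))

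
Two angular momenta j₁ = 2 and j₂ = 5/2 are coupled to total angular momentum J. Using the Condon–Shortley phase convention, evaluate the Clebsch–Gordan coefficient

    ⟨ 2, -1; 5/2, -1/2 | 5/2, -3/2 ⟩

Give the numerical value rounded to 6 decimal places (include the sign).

j₁+j₂−J=2  J+j₁−j₂=2  J−j₁+j₂=3  j₁+j₂+J+1=8
(j₁±m₁, j₂±m₂, J±M) = (1,3,2,3,1,4)
P² = 216/35
sum k=1..2:
  [1] −1/4 = -1/4
  [2] +1/12 = 1/12
S = -1/6
C² = P²·S² = 6/35 ; C = -0.414039

−√(6/35) ≈ -0.414039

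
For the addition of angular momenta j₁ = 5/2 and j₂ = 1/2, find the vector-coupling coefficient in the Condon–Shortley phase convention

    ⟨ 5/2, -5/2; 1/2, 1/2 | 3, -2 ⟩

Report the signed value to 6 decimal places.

+0.408248

j₁+j₂−J=0  J+j₁−j₂=5  J−j₁+j₂=1  j₁+j₂+J+1=7
(j₁±m₁, j₂±m₂, J±M) = (0,5,1,0,1,5)
P² = 2400
sum k=0..0:
  [0] +1/120 = 1/120
S = 1/120
C² = P²·S² = 1/6 ; C = +0.408248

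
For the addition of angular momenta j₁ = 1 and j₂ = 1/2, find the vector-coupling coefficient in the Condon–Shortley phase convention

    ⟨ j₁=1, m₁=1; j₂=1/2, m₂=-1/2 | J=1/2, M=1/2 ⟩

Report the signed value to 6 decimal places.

j₁+j₂−J=1  J+j₁−j₂=1  J−j₁+j₂=0  j₁+j₂+J+1=3
(j₁±m₁, j₂±m₂, J±M) = (2,0,0,1,1,0)
P² = 2/3
sum k=0..0:
  [0] +1/1 = 1
S = 1
C² = P²·S² = 2/3 ; C = +0.816497

+0.816497  (= +√(2/3))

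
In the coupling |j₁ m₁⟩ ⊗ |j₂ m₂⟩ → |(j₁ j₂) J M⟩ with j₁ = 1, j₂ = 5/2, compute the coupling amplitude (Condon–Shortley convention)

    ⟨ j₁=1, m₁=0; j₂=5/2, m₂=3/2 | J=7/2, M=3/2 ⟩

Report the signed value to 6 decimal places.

+0.690066  (= +√(10/21))

j₁+j₂−J=0  J+j₁−j₂=2  J−j₁+j₂=5  j₁+j₂+J+1=8
(j₁±m₁, j₂±m₂, J±M) = (1,1,4,1,5,2)
P² = 1920/7
sum k=0..0:
  [0] +1/24 = 1/24
S = 1/24
C² = P²·S² = 10/21 ; C = +0.690066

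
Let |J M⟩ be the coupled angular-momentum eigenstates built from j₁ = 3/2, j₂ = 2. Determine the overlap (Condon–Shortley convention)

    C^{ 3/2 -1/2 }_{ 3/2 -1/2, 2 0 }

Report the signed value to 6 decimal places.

-0.447214

j₁+j₂−J=2  J+j₁−j₂=1  J−j₁+j₂=2  j₁+j₂+J+1=6
(j₁±m₁, j₂±m₂, J±M) = (1,2,2,2,1,2)
P² = 16/45
sum k=1..2:
  [1] −1/1 = -1
  [2] +1/4 = 1/4
S = -3/4
C² = P²·S² = 1/5 ; C = -0.447214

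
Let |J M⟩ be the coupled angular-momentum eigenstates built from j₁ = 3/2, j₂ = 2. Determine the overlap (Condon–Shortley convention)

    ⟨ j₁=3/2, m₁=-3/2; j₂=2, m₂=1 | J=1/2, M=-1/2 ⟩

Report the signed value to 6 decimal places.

-0.316228  (= −√(1/10))

√[2·3!0!1!/5! · 0!3!3!1!0!1!] = √(18/5)
  +(−1)^3/∏(3,0,0,0,0,1)! = -1/6  (running -1/6)
⟨..|..⟩ = √(18/5)·(-1/6) = -0.316228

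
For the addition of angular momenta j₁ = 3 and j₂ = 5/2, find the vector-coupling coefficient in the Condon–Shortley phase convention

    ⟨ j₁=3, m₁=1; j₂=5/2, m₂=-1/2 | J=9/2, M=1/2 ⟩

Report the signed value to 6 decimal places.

+0.480500

√[10·1!5!4!/11! · 4!2!2!3!5!4!] = √(92160/77)
  +(−1)^0/∏(0,1,2,2,3,2)! = 1/48  (running 1/48)
  +(−1)^1/∏(1,0,1,1,4,3)! = -1/144  (running 1/72)
⟨..|..⟩ = √(92160/77)·(1/72) = +0.480500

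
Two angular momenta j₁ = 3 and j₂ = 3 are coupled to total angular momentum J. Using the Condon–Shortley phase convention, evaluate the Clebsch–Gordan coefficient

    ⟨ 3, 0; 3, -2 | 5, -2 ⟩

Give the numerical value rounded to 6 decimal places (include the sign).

+0.577350  (= +√(1/3))

j₁+j₂−J=1  J+j₁−j₂=5  J−j₁+j₂=5  j₁+j₂+J+1=12
(j₁±m₁, j₂±m₂, J±M) = (3,3,1,5,3,7)
P² = 43200
sum k=0..1:
  [0] +1/288 = 1/288
  [1] −1/1440 = -1/1440
S = 1/360
C² = P²·S² = 1/3 ; C = +0.577350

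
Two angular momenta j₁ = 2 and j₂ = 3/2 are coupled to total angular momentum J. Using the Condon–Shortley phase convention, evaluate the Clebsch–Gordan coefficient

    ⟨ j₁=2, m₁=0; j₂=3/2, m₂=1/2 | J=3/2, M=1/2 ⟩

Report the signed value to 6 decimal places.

−√(1/5) = -0.447214

triangle: 2!*2!*1!/6! = 4/720
(j±m)!: 2!*2!*2!*1!*2!*1! = 16
prefactor² = (2J+1)*Δ*N² = 16/45
  k=1: −1/(1!*1!*1!*1!*1!*0!) = -1
  k=2: +1/(2!*0!*0!*0!*2!*1!) = 1/4
Σ = -3/4  ⇒  CG² = 16/45*(-3/4)² = 1/5
CG = −√(1/5) = -0.447214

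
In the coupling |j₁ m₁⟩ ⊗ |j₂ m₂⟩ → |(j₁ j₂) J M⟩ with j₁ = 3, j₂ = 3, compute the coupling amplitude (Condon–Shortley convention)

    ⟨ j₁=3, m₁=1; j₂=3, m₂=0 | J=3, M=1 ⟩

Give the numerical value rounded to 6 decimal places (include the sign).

−√(1/6) = -0.408248

j₁+j₂−J=3  J+j₁−j₂=3  J−j₁+j₂=3  j₁+j₂+J+1=10
(j₁±m₁, j₂±m₂, J±M) = (4,2,3,3,4,2)
P² = 864/25
sum k=0..2:
  [0] +1/72 = 1/72
  [1] −1/8 = -1/8
  [2] +1/24 = 1/24
S = -5/72
C² = P²·S² = 1/6 ; C = -0.408248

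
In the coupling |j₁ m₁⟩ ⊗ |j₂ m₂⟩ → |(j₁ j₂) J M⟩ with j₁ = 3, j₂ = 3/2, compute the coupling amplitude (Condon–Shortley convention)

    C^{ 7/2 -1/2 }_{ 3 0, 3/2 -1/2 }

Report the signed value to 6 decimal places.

+0.308607

√[8·1!5!2!/9! · 3!3!1!2!3!4!] = √(384/7)
  +(−1)^0/∏(0,1,3,1,2,1)! = 1/12  (running 1/12)
  +(−1)^1/∏(1,0,2,0,3,2)! = -1/24  (running 1/24)
⟨..|..⟩ = √(384/7)·(1/24) = +0.308607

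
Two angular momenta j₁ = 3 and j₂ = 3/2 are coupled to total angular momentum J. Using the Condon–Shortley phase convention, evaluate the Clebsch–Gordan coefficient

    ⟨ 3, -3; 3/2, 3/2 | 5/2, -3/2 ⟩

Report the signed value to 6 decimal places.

j₁+j₂−J=2  J+j₁−j₂=4  J−j₁+j₂=1  j₁+j₂+J+1=8
(j₁±m₁, j₂±m₂, J±M) = (0,6,3,0,1,4)
P² = 5184/7
sum k=2..2:
  [2] +1/48 = 1/48
S = 1/48
C² = P²·S² = 9/28 ; C = +0.566947

+0.566947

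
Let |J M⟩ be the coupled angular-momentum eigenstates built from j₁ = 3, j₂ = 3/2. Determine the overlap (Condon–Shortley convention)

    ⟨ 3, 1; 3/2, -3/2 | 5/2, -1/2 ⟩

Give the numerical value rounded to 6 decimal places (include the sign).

triangle: 2!·4!·1!/8! = 48/40320
(j±m)!: 4!·2!·0!·3!·2!·3! = 3456
prefactor² = (2J+1)·Δ·N² = 864/35
  k=0: +1/(0!·2!·2!·0!·2!·1!) = 1/8
Σ = 1/8  ⇒  CG² = 864/35·1/8² = 27/70
CG = +√(27/70) = +0.621059

+√(27/70) ≈ +0.621059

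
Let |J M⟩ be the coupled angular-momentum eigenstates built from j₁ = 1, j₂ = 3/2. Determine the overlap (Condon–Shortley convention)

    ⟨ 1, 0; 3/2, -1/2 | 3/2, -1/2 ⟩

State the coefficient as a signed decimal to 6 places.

+√(1/15) ≈ +0.258199

j₁+j₂−J=1  J+j₁−j₂=1  J−j₁+j₂=2  j₁+j₂+J+1=5
(j₁±m₁, j₂±m₂, J±M) = (1,1,1,2,1,2)
P² = 4/15
sum k=0..1:
  [0] +1/1 = 1
  [1] −1/2 = -1/2
S = 1/2
C² = P²·S² = 1/15 ; C = +0.258199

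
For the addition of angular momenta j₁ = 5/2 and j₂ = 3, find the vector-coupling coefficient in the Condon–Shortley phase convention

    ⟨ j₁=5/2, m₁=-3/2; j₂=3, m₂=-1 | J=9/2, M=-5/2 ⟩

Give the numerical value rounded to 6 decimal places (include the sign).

-0.317821  (= −√(10/99))

√[10·1!4!5!/11! · 1!4!2!4!2!7!] = √(92160/11)
  +(−1)^0/∏(0,1,4,2,0,3)! = 1/288  (running 1/288)
  +(−1)^1/∏(1,0,3,1,1,4)! = -1/144  (running -1/288)
⟨..|..⟩ = √(92160/11)·(-1/288) = -0.317821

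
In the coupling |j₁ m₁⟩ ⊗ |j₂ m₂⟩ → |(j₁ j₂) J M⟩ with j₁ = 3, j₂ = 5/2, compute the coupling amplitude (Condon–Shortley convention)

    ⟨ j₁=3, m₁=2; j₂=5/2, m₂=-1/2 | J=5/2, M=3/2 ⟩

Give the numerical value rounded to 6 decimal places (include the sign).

−√(1/14) ≈ -0.267261

√[6·3!3!2!/9! · 5!1!2!3!4!1!] = √(288/7)
  +(−1)^0/∏(0,3,1,2,2,0)! = 1/24  (running 1/24)
  +(−1)^1/∏(1,2,0,1,3,1)! = -1/12  (running -1/24)
⟨..|..⟩ = √(288/7)·(-1/24) = -0.267261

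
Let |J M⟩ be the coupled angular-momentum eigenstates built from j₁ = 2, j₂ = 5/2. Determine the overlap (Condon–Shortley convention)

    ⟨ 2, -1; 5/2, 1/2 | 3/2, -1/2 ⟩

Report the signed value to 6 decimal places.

+0.487950  (= +√(5/21))

j₁+j₂−J=3  J+j₁−j₂=1  J−j₁+j₂=2  j₁+j₂+J+1=7
(j₁±m₁, j₂±m₂, J±M) = (1,3,3,2,1,2)
P² = 48/35
sum k=2..3:
  [2] +1/2 = 1/2
  [3] −1/12 = -1/12
S = 5/12
C² = P²·S² = 5/21 ; C = +0.487950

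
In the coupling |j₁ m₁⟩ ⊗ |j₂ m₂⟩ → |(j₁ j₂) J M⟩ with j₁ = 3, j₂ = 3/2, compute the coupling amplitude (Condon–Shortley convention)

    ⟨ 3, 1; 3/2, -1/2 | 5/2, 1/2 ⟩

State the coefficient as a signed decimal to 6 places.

-0.119523  (= −√(1/70))

j₁+j₂−J=2  J+j₁−j₂=4  J−j₁+j₂=1  j₁+j₂+J+1=8
(j₁±m₁, j₂±m₂, J±M) = (4,2,1,2,3,2)
P² = 288/35
sum k=0..1:
  [0] +1/8 = 1/8
  [1] −1/6 = -1/6
S = -1/24
C² = P²·S² = 1/70 ; C = -0.119523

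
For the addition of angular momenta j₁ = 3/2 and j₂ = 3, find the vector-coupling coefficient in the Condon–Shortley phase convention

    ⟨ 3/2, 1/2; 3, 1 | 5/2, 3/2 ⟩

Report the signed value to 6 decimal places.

triangle: 2!*1!*4!/8! = 48/40320
(j±m)!: 2!*1!*4!*2!*4!*1! = 2304
prefactor² = (2J+1)*Δ*N² = 576/35
  k=0: +1/(0!*2!*1!*4!*0!*0!) = 1/48
  k=1: −1/(1!*1!*0!*3!*1!*1!) = -1/6
Σ = -7/48  ⇒  CG² = 576/35*(-7/48)² = 7/20
CG = −√(7/20) = -0.591608

-0.591608  (= −√(7/20))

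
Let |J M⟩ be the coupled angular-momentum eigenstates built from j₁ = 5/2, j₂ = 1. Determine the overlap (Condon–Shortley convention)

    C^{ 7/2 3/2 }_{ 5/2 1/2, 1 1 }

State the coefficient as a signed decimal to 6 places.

j₁+j₂−J=0  J+j₁−j₂=5  J−j₁+j₂=2  j₁+j₂+J+1=8
(j₁±m₁, j₂±m₂, J±M) = (3,2,2,0,5,2)
P² = 1920/7
sum k=0..0:
  [0] +1/24 = 1/24
S = 1/24
C² = P²·S² = 10/21 ; C = +0.690066

+√(10/21) ≈ +0.690066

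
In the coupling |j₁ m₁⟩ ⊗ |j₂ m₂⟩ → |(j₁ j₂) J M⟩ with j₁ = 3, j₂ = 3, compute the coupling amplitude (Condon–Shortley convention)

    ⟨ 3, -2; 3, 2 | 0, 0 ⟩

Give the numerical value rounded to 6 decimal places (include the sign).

j₁+j₂−J=6  J+j₁−j₂=0  J−j₁+j₂=0  j₁+j₂+J+1=7
(j₁±m₁, j₂±m₂, J±M) = (1,5,5,1,0,0)
P² = 14400/7
sum k=5..5:
  [5] −1/120 = -1/120
S = -1/120
C² = P²·S² = 1/7 ; C = -0.377964

−√(1/7) = -0.377964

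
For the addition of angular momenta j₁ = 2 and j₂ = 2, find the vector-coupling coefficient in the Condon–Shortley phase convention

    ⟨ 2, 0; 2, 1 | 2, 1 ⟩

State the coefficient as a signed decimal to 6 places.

−√(1/14) = -0.267261

√[5·2!2!2!/7! · 2!2!3!1!3!1!] = √(8/7)
  +(−1)^1/∏(1,1,1,2,1,0)! = -1/2  (running -1/2)
  +(−1)^2/∏(2,0,0,1,2,1)! = 1/4  (running -1/4)
⟨..|..⟩ = √(8/7)·(-1/4) = -0.267261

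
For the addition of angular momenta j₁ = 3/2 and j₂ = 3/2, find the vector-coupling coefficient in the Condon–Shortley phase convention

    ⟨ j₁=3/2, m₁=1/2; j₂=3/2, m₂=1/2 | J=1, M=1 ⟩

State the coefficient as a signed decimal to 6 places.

j₁+j₂−J=2  J+j₁−j₂=1  J−j₁+j₂=1  j₁+j₂+J+1=5
(j₁±m₁, j₂±m₂, J±M) = (2,1,2,1,2,0)
P² = 2/5
sum k=1..1:
  [1] −1/1 = -1
S = -1
C² = P²·S² = 2/5 ; C = -0.632456

-0.632456  (= −√(2/5))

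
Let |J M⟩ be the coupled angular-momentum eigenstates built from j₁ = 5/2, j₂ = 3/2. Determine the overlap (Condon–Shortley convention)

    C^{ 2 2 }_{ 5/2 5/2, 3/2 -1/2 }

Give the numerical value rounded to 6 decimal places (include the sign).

√[5·2!3!1!/7! · 5!0!1!2!4!0!] = √(480/7)
  +(−1)^0/∏(0,2,0,1,3,0)! = 1/12  (running 1/12)
⟨..|..⟩ = √(480/7)·(1/12) = +0.690066

+0.690066  (= +√(10/21))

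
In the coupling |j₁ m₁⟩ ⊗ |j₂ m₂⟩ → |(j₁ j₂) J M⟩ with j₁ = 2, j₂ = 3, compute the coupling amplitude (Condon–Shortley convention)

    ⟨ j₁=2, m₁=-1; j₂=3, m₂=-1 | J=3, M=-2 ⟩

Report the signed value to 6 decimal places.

-0.500000

triangle: 2!·2!·4!/9! = 96/362880
(j±m)!: 1!·3!·2!·4!·1!·5! = 34560
prefactor² = (2J+1)·Δ·N² = 64
  k=1: −1/(1!·1!·2!·1!·0!·3!) = -1/12
  k=2: +1/(2!·0!·1!·0!·1!·4!) = 1/48
Σ = -1/16  ⇒  CG² = 64·(-1/16)² = 1/4
CG = −√(1/4) = -0.500000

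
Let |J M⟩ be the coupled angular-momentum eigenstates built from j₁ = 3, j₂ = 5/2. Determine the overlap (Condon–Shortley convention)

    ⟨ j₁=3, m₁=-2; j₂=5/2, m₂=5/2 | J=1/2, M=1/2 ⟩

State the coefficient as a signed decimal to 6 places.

-0.218218  (= −√(1/21))

√[2·5!1!0!/7! · 1!5!5!0!1!0!] = √(4800/7)
  +(−1)^5/∏(5,0,0,0,1,0)! = -1/120  (running -1/120)
⟨..|..⟩ = √(4800/7)·(-1/120) = -0.218218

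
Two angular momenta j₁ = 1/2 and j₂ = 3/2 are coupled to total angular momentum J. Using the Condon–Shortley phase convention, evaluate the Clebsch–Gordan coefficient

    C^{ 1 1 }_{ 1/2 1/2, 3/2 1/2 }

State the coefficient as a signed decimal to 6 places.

+0.500000

√[3·1!0!2!/4! · 1!0!2!1!2!0!] = √(1)
  +(−1)^0/∏(0,1,0,2,0,0)! = 1/2  (running 1/2)
⟨..|..⟩ = √(1)·(1/2) = +0.500000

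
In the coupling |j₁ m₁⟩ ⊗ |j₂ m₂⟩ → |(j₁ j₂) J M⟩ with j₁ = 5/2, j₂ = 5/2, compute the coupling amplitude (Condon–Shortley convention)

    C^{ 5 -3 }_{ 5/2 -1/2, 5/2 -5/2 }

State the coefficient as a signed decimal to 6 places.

+0.471405

j₁+j₂−J=0  J+j₁−j₂=5  J−j₁+j₂=5  j₁+j₂+J+1=11
(j₁±m₁, j₂±m₂, J±M) = (2,3,0,5,2,8)
P² = 460800
sum k=0..0:
  [0] +1/1440 = 1/1440
S = 1/1440
C² = P²·S² = 2/9 ; C = +0.471405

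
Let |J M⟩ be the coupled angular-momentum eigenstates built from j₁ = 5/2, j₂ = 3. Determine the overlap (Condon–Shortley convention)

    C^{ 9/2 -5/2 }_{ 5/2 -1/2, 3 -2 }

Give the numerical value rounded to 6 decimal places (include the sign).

√[10·1!4!5!/11! · 2!3!1!5!2!7!] = √(115200/11)
  +(−1)^0/∏(0,1,3,1,1,4)! = 1/144  (running 1/144)
  +(−1)^1/∏(1,0,2,0,2,5)! = -1/480  (running 7/1440)
⟨..|..⟩ = √(115200/11)·(7/1440) = +0.497468

+0.497468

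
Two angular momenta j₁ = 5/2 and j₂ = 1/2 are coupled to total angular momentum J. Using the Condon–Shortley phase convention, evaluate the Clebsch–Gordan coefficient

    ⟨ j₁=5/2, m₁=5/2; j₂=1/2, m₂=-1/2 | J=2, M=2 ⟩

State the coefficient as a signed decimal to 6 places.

√[5·1!4!0!/6! · 5!0!0!1!4!0!] = √(480)
  +(−1)^0/∏(0,1,0,0,4,0)! = 1/24  (running 1/24)
⟨..|..⟩ = √(480)·(1/24) = +0.912871

+0.912871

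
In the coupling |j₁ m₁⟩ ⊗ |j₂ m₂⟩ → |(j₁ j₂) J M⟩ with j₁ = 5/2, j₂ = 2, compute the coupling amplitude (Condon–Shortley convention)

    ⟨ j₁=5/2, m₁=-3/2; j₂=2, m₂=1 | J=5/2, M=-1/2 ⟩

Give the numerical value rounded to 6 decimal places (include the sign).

+√(6/35) ≈ +0.414039

√[6·2!3!2!/8! · 1!4!3!1!2!3!] = √(216/35)
  +(−1)^1/∏(1,1,3,2,0,0)! = -1/12  (running -1/12)
  +(−1)^2/∏(2,0,2,1,1,1)! = 1/4  (running 1/6)
⟨..|..⟩ = √(216/35)·(1/6) = +0.414039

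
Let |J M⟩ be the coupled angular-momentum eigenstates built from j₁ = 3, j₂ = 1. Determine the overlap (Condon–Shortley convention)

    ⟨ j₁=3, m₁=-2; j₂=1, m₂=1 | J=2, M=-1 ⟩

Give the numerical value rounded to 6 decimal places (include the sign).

j₁+j₂−J=2  J+j₁−j₂=4  J−j₁+j₂=0  j₁+j₂+J+1=7
(j₁±m₁, j₂±m₂, J±M) = (1,5,2,0,1,3)
P² = 480/7
sum k=2..2:
  [2] +1/12 = 1/12
S = 1/12
C² = P²·S² = 10/21 ; C = +0.690066

+0.690066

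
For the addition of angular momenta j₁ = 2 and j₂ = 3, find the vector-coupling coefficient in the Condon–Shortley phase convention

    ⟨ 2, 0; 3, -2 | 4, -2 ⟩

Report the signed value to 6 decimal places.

+√(12/35) = +0.585540

√[9·1!3!5!/10! · 2!2!1!5!2!6!] = √(8640/7)
  +(−1)^0/∏(0,1,2,1,1,4)! = 1/48  (running 1/48)
  +(−1)^1/∏(1,0,1,0,2,5)! = -1/240  (running 1/60)
⟨..|..⟩ = √(8640/7)·(1/60) = +0.585540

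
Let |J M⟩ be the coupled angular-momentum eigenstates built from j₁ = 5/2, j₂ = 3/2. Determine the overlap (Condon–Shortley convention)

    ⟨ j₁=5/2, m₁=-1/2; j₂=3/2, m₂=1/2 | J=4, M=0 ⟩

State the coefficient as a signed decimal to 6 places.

+√(3/7) ≈ +0.654654

√[9·0!5!3!/9! · 2!3!2!1!4!4!] = √(1728/7)
  +(−1)^0/∏(0,0,3,2,2,1)! = 1/24  (running 1/24)
⟨..|..⟩ = √(1728/7)·(1/24) = +0.654654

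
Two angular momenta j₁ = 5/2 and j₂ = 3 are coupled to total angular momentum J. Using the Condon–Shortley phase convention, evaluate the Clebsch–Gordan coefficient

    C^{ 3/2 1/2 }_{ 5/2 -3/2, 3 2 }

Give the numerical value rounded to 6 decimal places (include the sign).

j₁+j₂−J=4  J+j₁−j₂=1  J−j₁+j₂=2  j₁+j₂+J+1=8
(j₁±m₁, j₂±m₂, J±M) = (1,4,5,1,2,1)
P² = 192/7
sum k=3..4:
  [3] −1/12 = -1/12
  [4] +1/24 = 1/24
S = -1/24
C² = P²·S² = 1/21 ; C = -0.218218

−√(1/21) ≈ -0.218218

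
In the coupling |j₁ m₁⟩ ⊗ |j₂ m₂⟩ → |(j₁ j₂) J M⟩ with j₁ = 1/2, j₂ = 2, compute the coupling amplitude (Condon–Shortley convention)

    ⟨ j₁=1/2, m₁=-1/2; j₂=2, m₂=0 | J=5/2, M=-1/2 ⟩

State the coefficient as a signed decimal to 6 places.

+0.774597  (= +√(3/5))

triangle: 0!×1!×4!/6! = 24/720
(j±m)!: 0!×1!×2!×2!×2!×3! = 48
prefactor² = (2J+1)×Δ×N² = 48/5
  k=0: +1/(0!×0!×1!×2!×0!×2!) = 1/4
Σ = 1/4  ⇒  CG² = 48/5×1/4² = 3/5
CG = +√(3/5) = +0.774597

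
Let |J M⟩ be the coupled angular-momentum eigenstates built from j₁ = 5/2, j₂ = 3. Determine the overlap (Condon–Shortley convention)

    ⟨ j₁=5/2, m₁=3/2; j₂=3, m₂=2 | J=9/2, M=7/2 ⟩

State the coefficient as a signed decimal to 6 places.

triangle: 1!·4!·5!/11! = 2880/39916800
(j±m)!: 4!·1!·5!·1!·8!·1! = 116121600
prefactor² = (2J+1)·Δ·N² = 921600/11
  k=0: +1/(0!·1!·1!·5!·3!·0!) = 1/720
  k=1: −1/(1!·0!·0!·4!·4!·1!) = -1/576
Σ = -1/2880  ⇒  CG² = 921600/11·(-1/2880)² = 1/99
CG = −√(1/99) = -0.100504

−√(1/99) = -0.100504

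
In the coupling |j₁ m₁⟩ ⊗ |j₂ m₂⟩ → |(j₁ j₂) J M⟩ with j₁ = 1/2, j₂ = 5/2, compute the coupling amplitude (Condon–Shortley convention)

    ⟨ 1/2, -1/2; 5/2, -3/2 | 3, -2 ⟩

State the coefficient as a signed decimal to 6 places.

j₁+j₂−J=0  J+j₁−j₂=1  J−j₁+j₂=5  j₁+j₂+J+1=7
(j₁±m₁, j₂±m₂, J±M) = (0,1,1,4,1,5)
P² = 480
sum k=0..0:
  [0] +1/24 = 1/24
S = 1/24
C² = P²·S² = 5/6 ; C = +0.912871

+0.912871  (= +√(5/6))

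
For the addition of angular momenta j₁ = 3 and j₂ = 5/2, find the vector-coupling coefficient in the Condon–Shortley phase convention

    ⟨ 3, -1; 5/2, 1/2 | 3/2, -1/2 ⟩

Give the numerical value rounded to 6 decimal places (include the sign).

−√(1/105) ≈ -0.097590

j₁+j₂−J=4  J+j₁−j₂=2  J−j₁+j₂=1  j₁+j₂+J+1=8
(j₁±m₁, j₂±m₂, J±M) = (2,4,3,2,1,2)
P² = 192/35
sum k=2..3:
  [2] +1/8 = 1/8
  [3] −1/6 = -1/6
S = -1/24
C² = P²·S² = 1/105 ; C = -0.097590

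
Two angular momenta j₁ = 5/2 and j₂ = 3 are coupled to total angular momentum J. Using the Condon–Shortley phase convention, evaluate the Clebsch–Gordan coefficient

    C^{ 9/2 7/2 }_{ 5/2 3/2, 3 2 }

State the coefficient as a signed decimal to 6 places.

-0.100504

j₁+j₂−J=1  J+j₁−j₂=4  J−j₁+j₂=5  j₁+j₂+J+1=11
(j₁±m₁, j₂±m₂, J±M) = (4,1,5,1,8,1)
P² = 921600/11
sum k=0..1:
  [0] +1/720 = 1/720
  [1] −1/576 = -1/576
S = -1/2880
C² = P²·S² = 1/99 ; C = -0.100504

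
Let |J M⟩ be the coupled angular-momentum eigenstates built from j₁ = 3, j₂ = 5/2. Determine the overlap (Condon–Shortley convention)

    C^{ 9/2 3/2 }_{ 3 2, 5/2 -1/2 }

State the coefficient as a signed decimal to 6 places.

+0.604815  (= +√(169/462))

triangle: 1!×5!×4!/11! = 2880/39916800
(j±m)!: 5!×1!×2!×3!×6!×3! = 6220800
prefactor² = (2J+1)×Δ×N² = 345600/77
  k=0: +1/(0!×1!×1!×2!×4!×2!) = 1/96
  k=1: −1/(1!×0!×0!×1!×5!×3!) = -1/720
Σ = 13/1440  ⇒  CG² = 345600/77×13/1440² = 169/462
CG = +√(169/462) = +0.604815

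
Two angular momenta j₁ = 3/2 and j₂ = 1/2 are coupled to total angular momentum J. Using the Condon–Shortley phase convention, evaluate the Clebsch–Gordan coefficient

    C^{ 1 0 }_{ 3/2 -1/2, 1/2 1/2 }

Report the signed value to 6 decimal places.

−√(1/2) ≈ -0.707107

j₁+j₂−J=1  J+j₁−j₂=2  J−j₁+j₂=0  j₁+j₂+J+1=4
(j₁±m₁, j₂±m₂, J±M) = (1,2,1,0,1,1)
P² = 1/2
sum k=1..1:
  [1] −1/1 = -1
S = -1
C² = P²·S² = 1/2 ; C = -0.707107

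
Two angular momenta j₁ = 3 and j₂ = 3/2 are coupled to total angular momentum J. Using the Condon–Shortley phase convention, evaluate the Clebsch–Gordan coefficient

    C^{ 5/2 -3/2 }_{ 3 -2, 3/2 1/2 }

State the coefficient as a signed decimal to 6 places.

+0.267261  (= +√(1/14))

triangle: 2!*4!*1!/8! = 48/40320
(j±m)!: 1!*5!*2!*1!*1!*4! = 5760
prefactor² = (2J+1)*Δ*N² = 288/7
  k=1: −1/(1!*1!*4!*1!*0!*0!) = -1/24
  k=2: +1/(2!*0!*3!*0!*1!*1!) = 1/12
Σ = 1/24  ⇒  CG² = 288/7*1/24² = 1/14
CG = +√(1/14) = +0.267261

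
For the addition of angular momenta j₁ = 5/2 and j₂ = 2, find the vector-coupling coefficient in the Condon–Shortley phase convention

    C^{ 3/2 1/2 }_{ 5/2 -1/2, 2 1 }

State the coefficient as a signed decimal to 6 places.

+√(5/21) = +0.487950

triangle: 3!·2!·1!/7! = 12/5040
(j±m)!: 2!·3!·3!·1!·2!·1! = 144
prefactor² = (2J+1)·Δ·N² = 48/35
  k=2: +1/(2!·1!·1!·1!·1!·0!) = 1/2
  k=3: −1/(3!·0!·0!·0!·2!·1!) = -1/12
Σ = 5/12  ⇒  CG² = 48/35·5/12² = 5/21
CG = +√(5/21) = +0.487950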